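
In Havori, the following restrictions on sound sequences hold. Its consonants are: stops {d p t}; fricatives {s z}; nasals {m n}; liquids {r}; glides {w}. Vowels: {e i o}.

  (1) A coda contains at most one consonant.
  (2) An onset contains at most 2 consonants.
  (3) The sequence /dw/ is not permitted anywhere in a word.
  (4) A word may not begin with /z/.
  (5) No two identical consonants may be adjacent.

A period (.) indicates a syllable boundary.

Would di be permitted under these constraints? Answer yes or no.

di — σ1 onset /d/, coda /∅/ ok → permitted

yes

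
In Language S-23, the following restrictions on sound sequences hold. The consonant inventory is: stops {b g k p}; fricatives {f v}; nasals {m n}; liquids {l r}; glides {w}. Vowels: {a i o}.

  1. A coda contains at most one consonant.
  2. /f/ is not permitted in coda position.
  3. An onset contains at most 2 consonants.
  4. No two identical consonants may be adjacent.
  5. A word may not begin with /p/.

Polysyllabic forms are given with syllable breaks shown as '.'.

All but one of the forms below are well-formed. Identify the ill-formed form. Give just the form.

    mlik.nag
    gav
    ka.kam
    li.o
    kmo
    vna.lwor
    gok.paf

mlik.nag — σ1 onset /ml/ (2C), coda /k/ ok; σ2 onset /n/, coda /g/ ok → well-formed
gav — σ1 onset /g/, coda /v/ ok → well-formed
ka.kam — σ1 onset /k/, coda /∅/ ok; σ2 onset /k/, coda /m/ ok → well-formed
li.o — σ1 onset /l/, coda /∅/ ok; σ2 onset /∅/, coda /∅/ ok → well-formed
kmo — σ1 onset /km/ (2C), coda /∅/ ok → well-formed
vna.lwor — σ1 onset /vn/ (2C), coda /∅/ ok; σ2 onset /lw/ (2C), coda /r/ ok → well-formed
gok.paf — violates constraint 2: syllable 2 coda contains /f/ → ill-formed

gok.paf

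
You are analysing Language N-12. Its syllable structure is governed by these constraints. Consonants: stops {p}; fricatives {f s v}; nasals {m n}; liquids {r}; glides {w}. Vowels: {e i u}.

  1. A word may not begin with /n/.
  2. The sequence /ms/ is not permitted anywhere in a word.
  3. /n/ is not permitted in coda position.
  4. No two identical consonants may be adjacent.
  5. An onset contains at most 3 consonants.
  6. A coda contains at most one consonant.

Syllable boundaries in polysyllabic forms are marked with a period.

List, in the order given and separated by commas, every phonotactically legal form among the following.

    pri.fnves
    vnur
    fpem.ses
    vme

pri.fnves, vnur, vme

pri.fnves — σ1 onset /pr/ (2C), coda /∅/ ok; σ2 onset /fnv/ (3C), coda /s/ ok → phonotactically legal
vnur — σ1 onset /vn/ (2C), coda /r/ ok → phonotactically legal
fpem.ses — violates constraint 2: contains banned sequence /ms/ → phonotactically illegal
vme — σ1 onset /vm/ (2C), coda /∅/ ok → phonotactically legal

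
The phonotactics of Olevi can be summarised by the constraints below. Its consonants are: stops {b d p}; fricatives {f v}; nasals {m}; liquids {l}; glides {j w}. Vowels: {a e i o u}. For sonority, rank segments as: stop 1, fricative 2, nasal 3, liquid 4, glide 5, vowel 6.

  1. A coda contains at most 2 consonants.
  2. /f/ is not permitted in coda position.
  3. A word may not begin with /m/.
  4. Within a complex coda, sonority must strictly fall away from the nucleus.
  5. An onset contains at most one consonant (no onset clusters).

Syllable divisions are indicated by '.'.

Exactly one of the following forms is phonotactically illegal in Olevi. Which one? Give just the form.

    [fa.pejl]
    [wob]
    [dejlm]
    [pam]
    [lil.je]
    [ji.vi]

[fa.pejl] — σ1 onset /f/, coda /∅/ ok; σ2 onset /p/, coda /jl/ (5→4 falls) ok → phonotactically legal
[wob] — σ1 onset /w/, coda /b/ ok → phonotactically legal
[dejlm] — violates constraint 1: syllable 1 coda /jlm/ has 3 consonants (> 2) → phonotactically illegal
[pam] — σ1 onset /p/, coda /m/ ok → phonotactically legal
[lil.je] — σ1 onset /l/, coda /l/ ok; σ2 onset /j/, coda /∅/ ok → phonotactically legal
[ji.vi] — σ1 onset /j/, coda /∅/ ok; σ2 onset /v/, coda /∅/ ok → phonotactically legal

[dejlm]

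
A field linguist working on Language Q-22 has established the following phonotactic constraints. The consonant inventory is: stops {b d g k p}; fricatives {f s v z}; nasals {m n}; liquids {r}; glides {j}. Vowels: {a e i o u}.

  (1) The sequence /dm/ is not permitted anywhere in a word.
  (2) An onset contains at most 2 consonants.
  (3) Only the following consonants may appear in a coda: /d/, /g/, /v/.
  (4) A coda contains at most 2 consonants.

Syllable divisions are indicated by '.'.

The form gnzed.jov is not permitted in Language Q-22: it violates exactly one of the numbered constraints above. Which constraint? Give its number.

gnzed.jov: syllable 1 onset /gnz/ has 3 consonants (> 2).
This is a violation of constraint 2: "An onset contains at most 2 consonants."
The remaining constraints (1, 3, 4) are satisfied.

2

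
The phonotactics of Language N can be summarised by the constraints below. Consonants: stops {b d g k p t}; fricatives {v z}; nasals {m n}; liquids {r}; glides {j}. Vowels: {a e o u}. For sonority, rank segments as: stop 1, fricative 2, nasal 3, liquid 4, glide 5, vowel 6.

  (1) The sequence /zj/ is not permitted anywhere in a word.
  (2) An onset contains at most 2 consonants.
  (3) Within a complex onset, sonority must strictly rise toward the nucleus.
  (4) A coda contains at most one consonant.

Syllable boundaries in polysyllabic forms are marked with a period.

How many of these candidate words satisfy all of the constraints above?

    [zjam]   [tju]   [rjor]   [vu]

[zjam] — violates constraint 1: contains banned sequence /zj/ → illicit
[tju] — σ1 onset /tj/ (1→5 rises), coda /∅/ ok → licit
[rjor] — σ1 onset /rj/ (4→5 rises), coda /r/ ok → licit
[vu] — σ1 onset /v/, coda /∅/ ok → licit
Licit: [tju], [rjor], [vu] → 3.

3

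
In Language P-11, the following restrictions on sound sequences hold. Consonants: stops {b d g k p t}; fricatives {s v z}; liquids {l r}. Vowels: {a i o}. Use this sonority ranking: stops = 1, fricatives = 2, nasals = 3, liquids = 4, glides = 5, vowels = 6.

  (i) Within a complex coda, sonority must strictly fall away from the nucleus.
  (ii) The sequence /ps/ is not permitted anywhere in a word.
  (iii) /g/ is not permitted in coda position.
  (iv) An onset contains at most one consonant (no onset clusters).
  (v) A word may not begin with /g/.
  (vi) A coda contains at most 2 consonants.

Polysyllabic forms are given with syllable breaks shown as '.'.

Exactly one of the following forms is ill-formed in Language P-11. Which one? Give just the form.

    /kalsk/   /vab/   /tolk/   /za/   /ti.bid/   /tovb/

/kalsk/

/kalsk/ — violates constraint (vi): syllable 1 coda /lsk/ has 3 consonants (> 2) → ill-formed
/vab/ — σ1 onset /v/, coda /b/ ok → well-formed
/tolk/ — σ1 onset /t/, coda /lk/ (4→1 falls) ok → well-formed
/za/ — σ1 onset /z/, coda /∅/ ok → well-formed
/ti.bid/ — σ1 onset /t/, coda /∅/ ok; σ2 onset /b/, coda /d/ ok → well-formed
/tovb/ — σ1 onset /t/, coda /vb/ (2→1 falls) ok → well-formed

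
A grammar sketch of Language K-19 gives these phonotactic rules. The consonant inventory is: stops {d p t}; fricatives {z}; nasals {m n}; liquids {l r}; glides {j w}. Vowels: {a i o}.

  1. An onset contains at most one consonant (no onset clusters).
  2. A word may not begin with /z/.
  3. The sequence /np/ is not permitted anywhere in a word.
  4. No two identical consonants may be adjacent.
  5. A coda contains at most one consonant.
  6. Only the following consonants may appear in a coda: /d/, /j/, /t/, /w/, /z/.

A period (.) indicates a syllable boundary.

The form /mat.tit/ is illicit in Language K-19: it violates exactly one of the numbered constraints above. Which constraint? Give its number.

4

/mat.tit/: adjacent identical consonants /tt/.
This is a violation of constraint 4: "No two identical consonants may be adjacent."
The remaining constraints (1, 2, 3, 5, 6) are satisfied.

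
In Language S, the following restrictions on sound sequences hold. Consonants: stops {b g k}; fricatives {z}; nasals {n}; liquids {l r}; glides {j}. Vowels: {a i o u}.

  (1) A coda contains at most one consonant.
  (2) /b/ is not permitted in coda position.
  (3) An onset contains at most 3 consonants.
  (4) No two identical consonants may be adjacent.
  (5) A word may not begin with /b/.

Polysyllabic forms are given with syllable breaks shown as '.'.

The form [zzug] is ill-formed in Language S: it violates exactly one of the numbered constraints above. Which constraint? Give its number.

[zzug]: adjacent identical consonants /zz/.
This is a violation of constraint 4: "No two identical consonants may be adjacent."
The remaining constraints (1, 2, 3, 5) are satisfied.

4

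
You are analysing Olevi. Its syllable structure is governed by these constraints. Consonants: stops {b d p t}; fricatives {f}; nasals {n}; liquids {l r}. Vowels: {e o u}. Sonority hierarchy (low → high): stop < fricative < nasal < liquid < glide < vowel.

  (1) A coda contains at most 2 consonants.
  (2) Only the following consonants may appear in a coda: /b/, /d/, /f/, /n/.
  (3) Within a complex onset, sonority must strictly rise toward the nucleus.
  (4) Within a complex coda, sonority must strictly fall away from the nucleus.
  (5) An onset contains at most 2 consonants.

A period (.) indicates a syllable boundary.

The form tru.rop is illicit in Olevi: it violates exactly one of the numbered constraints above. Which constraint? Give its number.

tru.rop: syllable 2 coda contains /p/, which is not a licensed coda consonant.
This is a violation of constraint 2: "Only the following consonants may appear in a coda: /b/, /d/, /f/, /n/."
The remaining constraints (1, 3, 4, 5) are satisfied.

2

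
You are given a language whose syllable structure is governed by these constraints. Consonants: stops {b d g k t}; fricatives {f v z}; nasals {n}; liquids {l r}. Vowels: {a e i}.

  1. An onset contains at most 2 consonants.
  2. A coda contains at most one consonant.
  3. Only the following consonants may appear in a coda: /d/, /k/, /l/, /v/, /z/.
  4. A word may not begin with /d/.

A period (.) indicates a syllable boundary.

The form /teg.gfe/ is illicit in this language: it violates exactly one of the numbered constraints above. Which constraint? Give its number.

/teg.gfe/: syllable 1 coda contains /g/, which is not a licensed coda consonant.
This is a violation of constraint 3: "Only the following consonants may appear in a coda: /d/, /k/, /l/, /v/, /z/."
The remaining constraints (1, 2, 4) are satisfied.

3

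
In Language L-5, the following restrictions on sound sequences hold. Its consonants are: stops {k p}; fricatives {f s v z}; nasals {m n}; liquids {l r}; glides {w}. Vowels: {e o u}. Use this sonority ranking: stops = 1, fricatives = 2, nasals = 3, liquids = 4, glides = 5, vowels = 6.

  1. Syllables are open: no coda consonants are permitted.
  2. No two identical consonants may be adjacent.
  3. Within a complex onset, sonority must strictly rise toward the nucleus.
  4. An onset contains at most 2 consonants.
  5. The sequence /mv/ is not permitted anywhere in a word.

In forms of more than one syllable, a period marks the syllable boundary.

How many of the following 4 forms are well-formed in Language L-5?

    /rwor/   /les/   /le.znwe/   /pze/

/rwor/ — violates constraint 1: syllable 1 coda /r/ has 1 consonant (> 0) → ill-formed
/les/ — violates constraint 1: syllable 1 coda /s/ has 1 consonant (> 0) → ill-formed
/le.znwe/ — violates constraint 4: syllable 2 onset /znw/ has 3 consonants (> 2) → ill-formed
/pze/ — σ1 onset /pz/ (1→2 rises), coda /∅/ ok → well-formed
Well-formed: /pze/ → 1.

1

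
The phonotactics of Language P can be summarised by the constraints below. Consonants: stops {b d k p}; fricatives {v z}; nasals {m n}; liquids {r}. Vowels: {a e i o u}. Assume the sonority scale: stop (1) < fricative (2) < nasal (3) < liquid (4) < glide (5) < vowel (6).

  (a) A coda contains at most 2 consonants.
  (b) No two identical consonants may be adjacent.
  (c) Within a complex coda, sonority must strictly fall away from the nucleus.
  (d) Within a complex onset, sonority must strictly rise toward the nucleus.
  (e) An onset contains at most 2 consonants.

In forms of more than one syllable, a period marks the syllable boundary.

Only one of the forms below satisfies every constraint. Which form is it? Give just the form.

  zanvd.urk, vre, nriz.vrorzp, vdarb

vre

zanvd.urk — violates constraint (a): syllable 1 coda /nvd/ has 3 consonants (> 2) → illicit
vre — σ1 onset /vr/ (2→4 rises), coda /∅/ ok → licit
nriz.vrorzp — violates constraint (a): syllable 2 coda /rzp/ has 3 consonants (> 2) → illicit
vdarb — violates constraint (d): syllable 1 onset /vd/: /v/ (fricative, 2) → /d/ (stop, 1) does not rise → illicit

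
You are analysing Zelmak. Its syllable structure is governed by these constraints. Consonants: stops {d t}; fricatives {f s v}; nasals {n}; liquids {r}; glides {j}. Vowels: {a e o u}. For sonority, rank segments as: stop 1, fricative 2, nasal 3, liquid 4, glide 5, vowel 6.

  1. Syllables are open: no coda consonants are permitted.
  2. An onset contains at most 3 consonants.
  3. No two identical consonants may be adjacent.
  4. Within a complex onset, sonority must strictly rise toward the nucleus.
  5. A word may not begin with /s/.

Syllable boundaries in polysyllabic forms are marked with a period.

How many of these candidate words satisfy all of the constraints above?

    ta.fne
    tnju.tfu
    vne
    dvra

4

ta.fne — σ1 onset /t/, coda /∅/ ok; σ2 onset /fn/ (2→3 rises), coda /∅/ ok → licit
tnju.tfu — σ1 onset /tnj/ (1→3→5 rises), coda /∅/ ok; σ2 onset /tf/ (1→2 rises), coda /∅/ ok → licit
vne — σ1 onset /vn/ (2→3 rises), coda /∅/ ok → licit
dvra — σ1 onset /dvr/ (1→2→4 rises), coda /∅/ ok → licit
Licit: ta.fne, tnju.tfu, vne, dvra → 4.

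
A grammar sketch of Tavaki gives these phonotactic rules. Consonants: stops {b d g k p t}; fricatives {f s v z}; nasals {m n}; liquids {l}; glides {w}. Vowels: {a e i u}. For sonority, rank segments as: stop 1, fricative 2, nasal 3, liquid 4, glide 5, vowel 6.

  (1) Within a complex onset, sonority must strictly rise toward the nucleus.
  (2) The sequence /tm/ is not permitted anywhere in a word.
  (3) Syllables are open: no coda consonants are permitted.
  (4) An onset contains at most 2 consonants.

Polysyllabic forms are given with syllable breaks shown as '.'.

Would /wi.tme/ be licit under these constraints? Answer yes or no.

/wi.tme/ — violates constraint 2: contains banned sequence /tm/ → illicit

no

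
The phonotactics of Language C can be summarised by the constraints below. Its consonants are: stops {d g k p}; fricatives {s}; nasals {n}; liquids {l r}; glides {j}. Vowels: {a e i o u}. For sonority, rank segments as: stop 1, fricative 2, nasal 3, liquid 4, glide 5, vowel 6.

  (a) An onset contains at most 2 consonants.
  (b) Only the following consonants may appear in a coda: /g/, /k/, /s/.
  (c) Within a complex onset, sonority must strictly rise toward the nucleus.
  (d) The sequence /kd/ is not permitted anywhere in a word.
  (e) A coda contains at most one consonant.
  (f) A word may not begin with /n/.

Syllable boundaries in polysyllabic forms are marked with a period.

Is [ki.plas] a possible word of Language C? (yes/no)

yes

[ki.plas] — σ1 onset /k/, coda /∅/ ok; σ2 onset /pl/ (1→4 rises), coda /s/ ok → well-formed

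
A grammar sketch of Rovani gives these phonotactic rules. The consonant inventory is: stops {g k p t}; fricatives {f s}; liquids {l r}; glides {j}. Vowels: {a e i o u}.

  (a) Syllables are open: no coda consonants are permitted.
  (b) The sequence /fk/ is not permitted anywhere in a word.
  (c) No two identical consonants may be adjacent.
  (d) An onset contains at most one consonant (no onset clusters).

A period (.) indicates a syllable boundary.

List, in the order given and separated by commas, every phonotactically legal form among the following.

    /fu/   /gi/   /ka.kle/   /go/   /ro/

/fu/, /gi/, /go/, /ro/

/fu/ — σ1 onset /f/, coda /∅/ ok → phonotactically legal
/gi/ — σ1 onset /g/, coda /∅/ ok → phonotactically legal
/ka.kle/ — violates constraint (d): syllable 2 onset /kl/ has 2 consonants (> 1) → phonotactically illegal
/go/ — σ1 onset /g/, coda /∅/ ok → phonotactically legal
/ro/ — σ1 onset /r/, coda /∅/ ok → phonotactically legal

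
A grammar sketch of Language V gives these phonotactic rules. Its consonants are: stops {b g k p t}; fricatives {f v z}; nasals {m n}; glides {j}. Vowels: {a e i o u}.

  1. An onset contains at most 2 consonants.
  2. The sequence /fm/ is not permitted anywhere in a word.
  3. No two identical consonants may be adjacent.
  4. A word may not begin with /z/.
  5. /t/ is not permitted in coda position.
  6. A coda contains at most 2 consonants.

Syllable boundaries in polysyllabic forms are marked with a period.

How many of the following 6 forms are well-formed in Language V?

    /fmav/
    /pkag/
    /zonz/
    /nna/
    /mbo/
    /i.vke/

3

/fmav/ — violates constraint 2: contains banned sequence /fm/ → ill-formed
/pkag/ — σ1 onset /pk/ (2C), coda /g/ ok → well-formed
/zonz/ — violates constraint 4: word begins with /z/ → ill-formed
/nna/ — violates constraint 3: adjacent identical consonants /nn/ → ill-formed
/mbo/ — σ1 onset /mb/ (2C), coda /∅/ ok → well-formed
/i.vke/ — σ1 onset /∅/, coda /∅/ ok; σ2 onset /vk/ (2C), coda /∅/ ok → well-formed
Well-formed: /pkag/, /mbo/, /i.vke/ → 3.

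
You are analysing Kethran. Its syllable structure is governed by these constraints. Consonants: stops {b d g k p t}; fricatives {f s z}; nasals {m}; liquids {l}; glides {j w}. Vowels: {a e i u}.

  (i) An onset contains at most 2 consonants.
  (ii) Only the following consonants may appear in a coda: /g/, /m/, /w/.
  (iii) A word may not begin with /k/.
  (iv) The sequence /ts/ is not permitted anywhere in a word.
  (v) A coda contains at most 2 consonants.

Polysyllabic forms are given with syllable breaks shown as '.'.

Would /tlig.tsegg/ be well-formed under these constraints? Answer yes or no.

/tlig.tsegg/ — violates constraint (iv): contains banned sequence /ts/ → ill-formed

no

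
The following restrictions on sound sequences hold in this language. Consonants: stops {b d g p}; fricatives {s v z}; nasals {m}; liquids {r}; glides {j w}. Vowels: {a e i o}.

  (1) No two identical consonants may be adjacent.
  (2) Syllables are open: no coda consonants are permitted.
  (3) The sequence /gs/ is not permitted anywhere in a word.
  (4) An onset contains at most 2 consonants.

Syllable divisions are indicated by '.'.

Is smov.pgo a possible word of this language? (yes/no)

no

smov.pgo — violates constraint 2: syllable 1 coda /v/ has 1 consonant (> 0) → ill-formed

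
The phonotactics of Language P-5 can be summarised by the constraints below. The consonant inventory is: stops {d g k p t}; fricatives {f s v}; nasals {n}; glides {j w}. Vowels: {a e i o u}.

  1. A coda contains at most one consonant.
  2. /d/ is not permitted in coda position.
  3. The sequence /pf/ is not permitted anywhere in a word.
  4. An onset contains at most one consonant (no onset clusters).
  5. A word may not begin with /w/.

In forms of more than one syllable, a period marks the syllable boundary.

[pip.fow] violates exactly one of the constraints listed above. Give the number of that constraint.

3

[pip.fow]: contains banned sequence /pf/.
This is a violation of constraint 3: "The sequence /pf/ is not permitted anywhere in a word."
The remaining constraints (1, 2, 4, 5) are satisfied.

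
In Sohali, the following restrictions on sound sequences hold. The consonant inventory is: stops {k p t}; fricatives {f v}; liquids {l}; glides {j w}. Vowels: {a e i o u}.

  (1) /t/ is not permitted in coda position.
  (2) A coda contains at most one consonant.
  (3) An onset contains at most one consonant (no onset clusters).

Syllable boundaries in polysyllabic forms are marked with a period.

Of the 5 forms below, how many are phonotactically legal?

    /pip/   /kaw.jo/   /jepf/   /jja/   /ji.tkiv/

2

/pip/ — σ1 onset /p/, coda /p/ ok → phonotactically legal
/kaw.jo/ — σ1 onset /k/, coda /w/ ok; σ2 onset /j/, coda /∅/ ok → phonotactically legal
/jepf/ — violates constraint 2: syllable 1 coda /pf/ has 2 consonants (> 1) → phonotactically illegal
/jja/ — violates constraint 3: syllable 1 onset /jj/ has 2 consonants (> 1) → phonotactically illegal
/ji.tkiv/ — violates constraint 3: syllable 2 onset /tk/ has 2 consonants (> 1) → phonotactically illegal
Phonotactically legal: /pip/, /kaw.jo/ → 2.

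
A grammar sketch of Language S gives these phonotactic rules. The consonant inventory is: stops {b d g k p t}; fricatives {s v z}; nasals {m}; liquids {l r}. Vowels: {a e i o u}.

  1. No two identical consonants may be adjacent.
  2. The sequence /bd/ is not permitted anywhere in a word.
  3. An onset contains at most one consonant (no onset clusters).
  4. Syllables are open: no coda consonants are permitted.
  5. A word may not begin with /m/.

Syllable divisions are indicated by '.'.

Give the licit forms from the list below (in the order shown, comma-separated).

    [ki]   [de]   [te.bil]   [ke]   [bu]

[ki] — σ1 onset /k/, coda /∅/ ok → licit
[de] — σ1 onset /d/, coda /∅/ ok → licit
[te.bil] — violates constraint 4: syllable 2 coda /l/ has 1 consonant (> 0) → illicit
[ke] — σ1 onset /k/, coda /∅/ ok → licit
[bu] — σ1 onset /b/, coda /∅/ ok → licit

[ki], [de], [ke], [bu]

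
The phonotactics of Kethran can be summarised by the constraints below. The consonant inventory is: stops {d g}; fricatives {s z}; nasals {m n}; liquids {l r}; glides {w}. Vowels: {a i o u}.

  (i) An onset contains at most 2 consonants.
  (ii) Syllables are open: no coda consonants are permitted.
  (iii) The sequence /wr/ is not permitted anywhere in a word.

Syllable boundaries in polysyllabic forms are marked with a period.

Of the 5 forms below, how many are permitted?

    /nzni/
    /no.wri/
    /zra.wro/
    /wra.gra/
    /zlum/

/nzni/ — violates constraint (i): syllable 1 onset /nzn/ has 3 consonants (> 2) → not permitted
/no.wri/ — violates constraint (iii): contains banned sequence /wr/ → not permitted
/zra.wro/ — violates constraint (iii): contains banned sequence /wr/ → not permitted
/wra.gra/ — violates constraint (iii): contains banned sequence /wr/ → not permitted
/zlum/ — violates constraint (ii): syllable 1 coda /m/ has 1 consonant (> 0) → not permitted
No form is permitted → 0.

0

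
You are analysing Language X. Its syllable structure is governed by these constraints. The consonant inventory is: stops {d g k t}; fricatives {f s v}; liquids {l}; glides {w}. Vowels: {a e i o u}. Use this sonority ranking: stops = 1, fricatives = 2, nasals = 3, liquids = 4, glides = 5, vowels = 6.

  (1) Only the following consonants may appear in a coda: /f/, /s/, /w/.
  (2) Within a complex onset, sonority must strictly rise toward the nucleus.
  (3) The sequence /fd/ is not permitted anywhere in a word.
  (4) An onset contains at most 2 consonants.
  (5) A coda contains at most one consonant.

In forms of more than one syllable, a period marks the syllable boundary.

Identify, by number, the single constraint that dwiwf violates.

dwiwf: syllable 1 coda /wf/ has 2 consonants (> 1).
This is a violation of constraint 5: "A coda contains at most one consonant."
The remaining constraints (1, 2, 3, 4) are satisfied.

5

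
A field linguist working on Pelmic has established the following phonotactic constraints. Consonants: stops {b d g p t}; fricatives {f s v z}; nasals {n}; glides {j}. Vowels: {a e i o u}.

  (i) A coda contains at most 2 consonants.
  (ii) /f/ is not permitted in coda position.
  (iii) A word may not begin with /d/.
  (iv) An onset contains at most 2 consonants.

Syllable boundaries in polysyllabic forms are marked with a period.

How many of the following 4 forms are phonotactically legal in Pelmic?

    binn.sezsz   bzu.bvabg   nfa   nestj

binn.sezsz — violates constraint (i): syllable 2 coda /zsz/ has 3 consonants (> 2) → phonotactically illegal
bzu.bvabg — σ1 onset /bz/ (2C), coda /∅/ ok; σ2 onset /bv/ (2C), coda /bg/ (2C) ok → phonotactically legal
nfa — σ1 onset /nf/ (2C), coda /∅/ ok → phonotactically legal
nestj — violates constraint (i): syllable 1 coda /stj/ has 3 consonants (> 2) → phonotactically illegal
Phonotactically legal: bzu.bvabg, nfa → 2.

2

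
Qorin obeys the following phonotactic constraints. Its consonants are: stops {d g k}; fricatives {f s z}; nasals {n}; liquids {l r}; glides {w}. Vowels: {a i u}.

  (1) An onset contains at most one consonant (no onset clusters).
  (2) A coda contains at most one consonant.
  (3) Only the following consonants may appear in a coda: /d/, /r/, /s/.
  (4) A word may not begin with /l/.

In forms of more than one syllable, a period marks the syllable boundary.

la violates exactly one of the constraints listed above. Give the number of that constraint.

la: word begins with /l/.
This is a violation of constraint 4: "A word may not begin with /l/."
The remaining constraints (1, 2, 3) are satisfied.

4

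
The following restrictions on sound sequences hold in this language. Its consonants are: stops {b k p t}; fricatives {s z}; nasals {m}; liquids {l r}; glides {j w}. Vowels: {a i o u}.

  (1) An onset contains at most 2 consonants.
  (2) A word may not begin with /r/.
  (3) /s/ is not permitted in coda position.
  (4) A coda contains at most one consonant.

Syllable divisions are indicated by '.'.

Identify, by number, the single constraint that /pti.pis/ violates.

3

/pti.pis/: syllable 2 coda contains /s/.
This is a violation of constraint 3: "/s/ is not permitted in coda position."
The remaining constraints (1, 2, 4) are satisfied.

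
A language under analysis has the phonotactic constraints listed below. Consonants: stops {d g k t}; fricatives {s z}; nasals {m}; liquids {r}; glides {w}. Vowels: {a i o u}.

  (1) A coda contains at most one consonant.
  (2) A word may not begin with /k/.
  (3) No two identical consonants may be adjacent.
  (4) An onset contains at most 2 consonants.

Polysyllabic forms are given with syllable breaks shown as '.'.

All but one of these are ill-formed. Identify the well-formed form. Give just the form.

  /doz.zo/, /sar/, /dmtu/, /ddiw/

/doz.zo/ — violates constraint 3: adjacent identical consonants /zz/ → ill-formed
/sar/ — σ1 onset /s/, coda /r/ ok → well-formed
/dmtu/ — violates constraint 4: syllable 1 onset /dmt/ has 3 consonants (> 2) → ill-formed
/ddiw/ — violates constraint 3: adjacent identical consonants /dd/ → ill-formed

/sar/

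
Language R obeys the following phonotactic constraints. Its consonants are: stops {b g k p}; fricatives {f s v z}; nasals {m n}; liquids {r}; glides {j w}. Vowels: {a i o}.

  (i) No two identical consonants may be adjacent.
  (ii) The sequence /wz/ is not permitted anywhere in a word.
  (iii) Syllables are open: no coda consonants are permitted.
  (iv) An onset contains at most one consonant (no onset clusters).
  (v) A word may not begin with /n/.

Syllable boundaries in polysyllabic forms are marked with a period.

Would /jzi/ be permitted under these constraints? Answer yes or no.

/jzi/ — violates constraint (iv): syllable 1 onset /jz/ has 2 consonants (> 1) → not permitted

no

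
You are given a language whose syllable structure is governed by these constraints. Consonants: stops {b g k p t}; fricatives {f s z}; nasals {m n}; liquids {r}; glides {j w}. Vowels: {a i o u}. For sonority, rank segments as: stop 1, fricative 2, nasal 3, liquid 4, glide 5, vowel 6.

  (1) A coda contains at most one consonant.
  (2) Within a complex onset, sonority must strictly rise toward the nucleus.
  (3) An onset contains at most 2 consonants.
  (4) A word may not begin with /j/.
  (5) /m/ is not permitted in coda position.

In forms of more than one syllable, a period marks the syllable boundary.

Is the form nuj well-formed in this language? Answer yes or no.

nuj — σ1 onset /n/, coda /j/ ok → well-formed

yes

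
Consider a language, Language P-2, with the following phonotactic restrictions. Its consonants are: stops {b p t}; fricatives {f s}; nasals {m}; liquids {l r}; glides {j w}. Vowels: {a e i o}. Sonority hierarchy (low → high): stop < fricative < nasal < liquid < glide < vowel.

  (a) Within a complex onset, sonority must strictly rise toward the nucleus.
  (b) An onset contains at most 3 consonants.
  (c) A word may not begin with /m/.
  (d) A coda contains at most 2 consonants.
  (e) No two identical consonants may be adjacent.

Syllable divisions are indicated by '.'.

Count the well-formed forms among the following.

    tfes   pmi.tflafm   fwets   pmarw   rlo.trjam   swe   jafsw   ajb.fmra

tfes — σ1 onset /tf/ (1→2 rises), coda /s/ ok → well-formed
pmi.tflafm — σ1 onset /pm/ (1→3 rises), coda /∅/ ok; σ2 onset /tfl/ (1→2→4 rises), coda /fm/ (2C) ok → well-formed
fwets — σ1 onset /fw/ (2→5 rises), coda /ts/ (2C) ok → well-formed
pmarw — σ1 onset /pm/ (1→3 rises), coda /rw/ (2C) ok → well-formed
rlo.trjam — violates constraint (a): syllable 1 onset /rl/: /r/ (liquid, 4) → /l/ (liquid, 4) does not rise → ill-formed
swe — σ1 onset /sw/ (2→5 rises), coda /∅/ ok → well-formed
jafsw — violates constraint (d): syllable 1 coda /fsw/ has 3 consonants (> 2) → ill-formed
ajb.fmra — σ1 onset /∅/, coda /jb/ (2C) ok; σ2 onset /fmr/ (2→3→4 rises), coda /∅/ ok → well-formed
Well-formed: tfes, pmi.tflafm, fwets, pmarw, swe, ajb.fmra → 6.

6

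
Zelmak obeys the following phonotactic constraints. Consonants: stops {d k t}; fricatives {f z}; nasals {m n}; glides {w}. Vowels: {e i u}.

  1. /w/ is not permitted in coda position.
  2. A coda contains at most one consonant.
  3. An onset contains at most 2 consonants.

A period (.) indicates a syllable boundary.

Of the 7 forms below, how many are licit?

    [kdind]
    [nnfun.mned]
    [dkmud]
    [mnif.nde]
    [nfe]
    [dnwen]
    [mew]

2

[kdind] — violates constraint 2: syllable 1 coda /nd/ has 2 consonants (> 1) → illicit
[nnfun.mned] — violates constraint 3: syllable 1 onset /nnf/ has 3 consonants (> 2) → illicit
[dkmud] — violates constraint 3: syllable 1 onset /dkm/ has 3 consonants (> 2) → illicit
[mnif.nde] — σ1 onset /mn/ (2C), coda /f/ ok; σ2 onset /nd/ (2C), coda /∅/ ok → licit
[nfe] — σ1 onset /nf/ (2C), coda /∅/ ok → licit
[dnwen] — violates constraint 3: syllable 1 onset /dnw/ has 3 consonants (> 2) → illicit
[mew] — violates constraint 1: syllable 1 coda contains /w/ → illicit
Licit: [mnif.nde], [nfe] → 2.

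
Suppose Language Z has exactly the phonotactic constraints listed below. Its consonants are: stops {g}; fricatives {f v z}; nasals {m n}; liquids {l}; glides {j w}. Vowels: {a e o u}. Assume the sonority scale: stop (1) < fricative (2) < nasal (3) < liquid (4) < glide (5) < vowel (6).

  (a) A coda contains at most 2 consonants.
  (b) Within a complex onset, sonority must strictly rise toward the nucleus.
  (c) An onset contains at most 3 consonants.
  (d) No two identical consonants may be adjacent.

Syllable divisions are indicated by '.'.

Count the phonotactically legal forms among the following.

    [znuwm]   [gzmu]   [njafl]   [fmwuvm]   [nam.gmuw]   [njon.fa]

[znuwm] — σ1 onset /zn/ (2→3 rises), coda /wm/ (2C) ok → phonotactically legal
[gzmu] — σ1 onset /gzm/ (1→2→3 rises), coda /∅/ ok → phonotactically legal
[njafl] — σ1 onset /nj/ (3→5 rises), coda /fl/ (2C) ok → phonotactically legal
[fmwuvm] — σ1 onset /fmw/ (2→3→5 rises), coda /vm/ (2C) ok → phonotactically legal
[nam.gmuw] — σ1 onset /n/, coda /m/ ok; σ2 onset /gm/ (1→3 rises), coda /w/ ok → phonotactically legal
[njon.fa] — σ1 onset /nj/ (3→5 rises), coda /n/ ok; σ2 onset /f/, coda /∅/ ok → phonotactically legal
Phonotactically legal: [znuwm], [gzmu], [njafl], [fmwuvm], [nam.gmuw], [njon.fa] → 6.

6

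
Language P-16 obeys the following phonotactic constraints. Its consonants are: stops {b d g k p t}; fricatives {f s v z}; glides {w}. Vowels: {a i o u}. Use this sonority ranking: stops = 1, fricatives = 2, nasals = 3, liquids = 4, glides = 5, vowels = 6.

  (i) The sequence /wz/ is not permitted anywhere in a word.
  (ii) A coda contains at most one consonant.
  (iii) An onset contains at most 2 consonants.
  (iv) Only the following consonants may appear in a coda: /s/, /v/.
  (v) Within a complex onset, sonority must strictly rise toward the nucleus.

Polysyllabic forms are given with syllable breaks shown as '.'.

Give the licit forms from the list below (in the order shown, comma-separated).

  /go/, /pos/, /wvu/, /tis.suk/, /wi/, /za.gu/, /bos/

/go/ — σ1 onset /g/, coda /∅/ ok → licit
/pos/ — σ1 onset /p/, coda /s/ ok → licit
/wvu/ — violates constraint (v): syllable 1 onset /wv/: /w/ (glide, 5) → /v/ (fricative, 2) does not rise → illicit
/tis.suk/ — violates constraint (iv): syllable 2 coda contains /k/, which is not a licensed coda consonant → illicit
/wi/ — σ1 onset /w/, coda /∅/ ok → licit
/za.gu/ — σ1 onset /z/, coda /∅/ ok; σ2 onset /g/, coda /∅/ ok → licit
/bos/ — σ1 onset /b/, coda /s/ ok → licit

/go/, /pos/, /wi/, /za.gu/, /bos/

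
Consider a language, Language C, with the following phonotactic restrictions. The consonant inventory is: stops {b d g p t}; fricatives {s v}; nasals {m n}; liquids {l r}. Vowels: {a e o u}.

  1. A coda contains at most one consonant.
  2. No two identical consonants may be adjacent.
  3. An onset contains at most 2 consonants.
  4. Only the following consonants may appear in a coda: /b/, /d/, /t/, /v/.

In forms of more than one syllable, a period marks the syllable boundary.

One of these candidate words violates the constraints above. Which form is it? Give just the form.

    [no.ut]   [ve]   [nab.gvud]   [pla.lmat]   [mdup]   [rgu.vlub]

[no.ut] — σ1 onset /n/, coda /∅/ ok; σ2 onset /∅/, coda /t/ ok → phonotactically legal
[ve] — σ1 onset /v/, coda /∅/ ok → phonotactically legal
[nab.gvud] — σ1 onset /n/, coda /b/ ok; σ2 onset /gv/ (2C), coda /d/ ok → phonotactically legal
[pla.lmat] — σ1 onset /pl/ (2C), coda /∅/ ok; σ2 onset /lm/ (2C), coda /t/ ok → phonotactically legal
[mdup] — violates constraint 4: syllable 1 coda contains /p/, which is not a licensed coda consonant → phonotactically illegal
[rgu.vlub] — σ1 onset /rg/ (2C), coda /∅/ ok; σ2 onset /vl/ (2C), coda /b/ ok → phonotactically legal

[mdup]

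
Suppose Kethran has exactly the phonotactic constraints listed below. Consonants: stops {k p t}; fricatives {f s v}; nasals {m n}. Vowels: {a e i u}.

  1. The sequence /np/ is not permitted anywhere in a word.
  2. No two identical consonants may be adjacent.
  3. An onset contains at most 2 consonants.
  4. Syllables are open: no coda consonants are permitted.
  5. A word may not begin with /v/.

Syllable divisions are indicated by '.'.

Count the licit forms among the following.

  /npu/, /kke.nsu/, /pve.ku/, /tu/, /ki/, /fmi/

/npu/ — violates constraint 1: contains banned sequence /np/ → illicit
/kke.nsu/ — violates constraint 2: adjacent identical consonants /kk/ → illicit
/pve.ku/ — σ1 onset /pv/ (2C), coda /∅/ ok; σ2 onset /k/, coda /∅/ ok → licit
/tu/ — σ1 onset /t/, coda /∅/ ok → licit
/ki/ — σ1 onset /k/, coda /∅/ ok → licit
/fmi/ — σ1 onset /fm/ (2C), coda /∅/ ok → licit
Licit: /pve.ku/, /tu/, /ki/, /fmi/ → 4.

4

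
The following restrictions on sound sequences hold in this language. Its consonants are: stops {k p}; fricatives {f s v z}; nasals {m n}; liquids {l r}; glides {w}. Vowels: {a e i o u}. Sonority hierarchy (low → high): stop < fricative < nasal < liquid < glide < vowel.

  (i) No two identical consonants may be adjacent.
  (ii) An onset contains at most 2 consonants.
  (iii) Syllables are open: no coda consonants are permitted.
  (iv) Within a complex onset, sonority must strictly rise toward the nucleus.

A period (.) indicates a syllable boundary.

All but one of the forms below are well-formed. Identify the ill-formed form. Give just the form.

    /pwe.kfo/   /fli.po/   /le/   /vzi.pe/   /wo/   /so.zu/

/pwe.kfo/ — σ1 onset /pw/ (1→5 rises), coda /∅/ ok; σ2 onset /kf/ (1→2 rises), coda /∅/ ok → well-formed
/fli.po/ — σ1 onset /fl/ (2→4 rises), coda /∅/ ok; σ2 onset /p/, coda /∅/ ok → well-formed
/le/ — σ1 onset /l/, coda /∅/ ok → well-formed
/vzi.pe/ — violates constraint (iv): syllable 1 onset /vz/: /v/ (fricative, 2) → /z/ (fricative, 2) does not rise → ill-formed
/wo/ — σ1 onset /w/, coda /∅/ ok → well-formed
/so.zu/ — σ1 onset /s/, coda /∅/ ok; σ2 onset /z/, coda /∅/ ok → well-formed

/vzi.pe/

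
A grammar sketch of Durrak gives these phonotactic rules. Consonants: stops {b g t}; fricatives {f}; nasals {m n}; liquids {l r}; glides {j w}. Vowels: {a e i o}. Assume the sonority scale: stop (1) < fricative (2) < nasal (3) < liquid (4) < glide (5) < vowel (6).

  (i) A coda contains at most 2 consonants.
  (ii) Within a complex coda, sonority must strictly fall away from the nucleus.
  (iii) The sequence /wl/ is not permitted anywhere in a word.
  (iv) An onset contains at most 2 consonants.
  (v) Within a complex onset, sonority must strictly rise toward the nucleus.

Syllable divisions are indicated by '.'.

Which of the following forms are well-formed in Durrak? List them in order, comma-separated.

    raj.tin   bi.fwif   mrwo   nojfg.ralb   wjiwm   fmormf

raj.tin — σ1 onset /r/, coda /j/ ok; σ2 onset /t/, coda /n/ ok → well-formed
bi.fwif — σ1 onset /b/, coda /∅/ ok; σ2 onset /fw/ (2→5 rises), coda /f/ ok → well-formed
mrwo — violates constraint (iv): syllable 1 onset /mrw/ has 3 consonants (> 2) → ill-formed
nojfg.ralb — violates constraint (i): syllable 1 coda /jfg/ has 3 consonants (> 2) → ill-formed
wjiwm — violates constraint (v): syllable 1 onset /wj/: /w/ (glide, 5) → /j/ (glide, 5) does not rise → ill-formed
fmormf — violates constraint (i): syllable 1 coda /rmf/ has 3 consonants (> 2) → ill-formed

raj.tin, bi.fwif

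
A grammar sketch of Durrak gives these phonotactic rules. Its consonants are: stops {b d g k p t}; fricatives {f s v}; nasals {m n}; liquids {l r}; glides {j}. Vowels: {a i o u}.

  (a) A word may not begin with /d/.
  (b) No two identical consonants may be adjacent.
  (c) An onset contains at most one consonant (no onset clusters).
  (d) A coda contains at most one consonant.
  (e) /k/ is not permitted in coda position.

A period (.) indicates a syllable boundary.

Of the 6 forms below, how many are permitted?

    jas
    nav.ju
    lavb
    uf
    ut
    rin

5

jas — σ1 onset /j/, coda /s/ ok → permitted
nav.ju — σ1 onset /n/, coda /v/ ok; σ2 onset /j/, coda /∅/ ok → permitted
lavb — violates constraint (d): syllable 1 coda /vb/ has 2 consonants (> 1) → not permitted
uf — σ1 onset /∅/, coda /f/ ok → permitted
ut — σ1 onset /∅/, coda /t/ ok → permitted
rin — σ1 onset /r/, coda /n/ ok → permitted
Permitted: jas, nav.ju, uf, ut, rin → 5.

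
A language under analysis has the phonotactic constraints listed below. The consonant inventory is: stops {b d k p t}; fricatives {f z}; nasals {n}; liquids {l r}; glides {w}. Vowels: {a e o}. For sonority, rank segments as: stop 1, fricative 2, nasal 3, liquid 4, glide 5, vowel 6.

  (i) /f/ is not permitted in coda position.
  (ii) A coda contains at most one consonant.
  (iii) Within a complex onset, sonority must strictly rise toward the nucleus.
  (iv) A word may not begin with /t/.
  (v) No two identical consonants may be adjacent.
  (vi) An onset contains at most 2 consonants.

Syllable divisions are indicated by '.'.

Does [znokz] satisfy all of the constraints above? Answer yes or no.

[znokz] — violates constraint (ii): syllable 1 coda /kz/ has 2 consonants (> 1) → phonotactically illegal

no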